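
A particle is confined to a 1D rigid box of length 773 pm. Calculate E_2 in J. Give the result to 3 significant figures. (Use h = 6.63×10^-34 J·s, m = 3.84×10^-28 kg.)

E_2 = 9.58×10^-22 J

For an infinite well E_n = n²h²/(8mL²), so E_1 = h²/(8mL²) = (6.63×10^-34)²/(8·3.84×10^-28·(7.73×10^-10 m)²) = 2.395×10^-22 J.
Then E_2 = 2²·E_1 = 4·2.395×10^-22 J = 9.58×10^-22 J.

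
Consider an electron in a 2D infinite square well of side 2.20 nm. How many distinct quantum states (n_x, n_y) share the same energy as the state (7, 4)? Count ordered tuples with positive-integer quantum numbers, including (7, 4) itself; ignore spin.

The level has n_x² + n_y² = 65. The ordered positive-integer solutions are (1, 8), (4, 7), (7, 4), (8, 1).
That gives 4 states.

degeneracy = 4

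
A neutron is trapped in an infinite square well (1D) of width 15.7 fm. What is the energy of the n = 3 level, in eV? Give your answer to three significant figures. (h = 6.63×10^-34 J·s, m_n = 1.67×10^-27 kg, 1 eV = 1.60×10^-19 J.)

For an infinite well E_n = n²h²/(8m_nL²), so E_1 = h²/(8m_nL²) = (6.63×10^-34)²/(8·1.67×10^-27·(1.57×10^-14 m)²) = 1.335×10^-13 J.
Then E_3 = 3²·E_1 = 9·1.335×10^-13 J = 1.202×10^-12 J.
Converting, E_3 = 1.202×10^-12 J / (1.60×10^-19 J/eV) = 7.51×10^6 eV.

E_3 = 7.51×10^6 eV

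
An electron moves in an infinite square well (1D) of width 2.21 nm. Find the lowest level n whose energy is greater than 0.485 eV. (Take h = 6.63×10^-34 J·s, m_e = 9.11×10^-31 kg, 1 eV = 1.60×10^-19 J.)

n = 3

E_1 = h²/(8m_eL²) = 1.235×10^-20 J = 0.07719 eV.
Need n² > 0.485/0.07719 = 6.283, i.e. n > 2.507.
The smallest integer satisfying this is n = 3.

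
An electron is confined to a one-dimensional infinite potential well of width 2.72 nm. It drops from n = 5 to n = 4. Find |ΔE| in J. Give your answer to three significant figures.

E_1 = h²/(8m_eL²) = 8.143×10^-21 J.
|ΔE| = |5² − 4²|·E_1 = 9·8.143×10^-21 J = 7.33×10^-20 J.

|ΔE| = 7.33×10^-20 J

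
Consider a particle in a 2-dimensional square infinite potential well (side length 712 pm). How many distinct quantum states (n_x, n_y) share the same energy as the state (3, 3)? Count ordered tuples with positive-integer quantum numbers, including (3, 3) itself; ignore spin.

degeneracy = 1

The level has n_x² + n_y² = 18. The ordered positive-integer solutions are (3, 3).
That gives 1 state.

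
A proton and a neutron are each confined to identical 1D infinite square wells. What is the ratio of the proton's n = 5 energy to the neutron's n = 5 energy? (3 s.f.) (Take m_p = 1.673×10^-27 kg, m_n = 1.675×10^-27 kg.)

E_n ∝ 1/m at fixed n and L, so the ratio is m_n/m_p = 1.675×10^-27/1.673×10^-27 = 1.00.

1.00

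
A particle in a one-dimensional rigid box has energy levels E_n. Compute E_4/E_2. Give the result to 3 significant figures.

4.00

E_n ∝ n², so E_4/E_2 = 4²/2² = 16/4 = 4.00.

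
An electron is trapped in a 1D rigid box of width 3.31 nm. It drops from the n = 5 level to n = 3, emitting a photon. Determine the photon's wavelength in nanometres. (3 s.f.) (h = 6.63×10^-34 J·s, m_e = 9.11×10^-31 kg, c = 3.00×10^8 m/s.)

λ = 2.26×10^3 nm

E_1 = h²/(8m_eL²) = 5.505×10^-21 J, so ΔE = (5² − 3²)E_1 = 8.808×10^-20 J.
λ = hc/ΔE = (6.63×10^-34·3.00×10^8)/8.808×10^-20 = 2.26×10^-6 m = 2.26×10^3 nm.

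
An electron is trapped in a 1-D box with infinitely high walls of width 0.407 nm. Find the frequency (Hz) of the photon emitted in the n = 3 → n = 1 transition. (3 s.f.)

f = 4.39×10^15 Hz

E_1 = h²/(8m_eL²) = 3.637×10^-19 J and ΔE = (3² − 1²)E_1 = 2.910×10^-18 J.
f = ΔE/h = 2.910×10^-18/6.626×10^-34 = 4.39×10^15 Hz.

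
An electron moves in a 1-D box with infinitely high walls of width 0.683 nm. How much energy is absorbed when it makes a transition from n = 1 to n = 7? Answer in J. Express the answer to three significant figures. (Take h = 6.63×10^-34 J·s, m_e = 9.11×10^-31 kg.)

E_1 = h²/(8m_eL²) = 1.293×10^-19 J.
|ΔE| = |1² − 7²|·E_1 = 48·1.293×10^-19 J = 6.21×10^-18 J.

|ΔE| = 6.21×10^-18 J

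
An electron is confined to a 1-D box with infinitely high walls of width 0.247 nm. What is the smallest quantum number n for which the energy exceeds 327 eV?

n = 8

E_1 = h²/(8m_eL²) = 9.875×10^-19 J = 6.164 eV.
Need n² > 327/6.164 = 53.05, i.e. n > 7.284.
The smallest integer satisfying this is n = 8.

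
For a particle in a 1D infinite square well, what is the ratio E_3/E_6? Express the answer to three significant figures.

0.250

E_n ∝ n², so E_3/E_6 = 3²/6² = 9/36 = 0.250.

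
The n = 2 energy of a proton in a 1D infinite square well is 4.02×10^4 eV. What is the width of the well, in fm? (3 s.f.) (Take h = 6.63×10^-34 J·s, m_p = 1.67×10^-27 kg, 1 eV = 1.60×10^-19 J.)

From E_n = n²h²/(8m_pL²), L = n·h/√(8m_pE_n).
E_2 = 4.02×10^4 eV = 6.432×10^-15 J, so L = 2·6.63×10^-34/√(8·1.67×10^-27·6.432×10^-15) = 1.43×10^-13 m = 143 fm.

L = 143 fm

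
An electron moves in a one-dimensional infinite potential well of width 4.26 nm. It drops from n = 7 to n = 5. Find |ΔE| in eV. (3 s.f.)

E_1 = h²/(8m_eL²) = 3.320×10^-21 J.
|ΔE| = |7² − 5²|·E_1 = 24·3.320×10^-21 J = 7.968×10^-20 J = 0.497 eV.

|ΔE| = 0.497 eV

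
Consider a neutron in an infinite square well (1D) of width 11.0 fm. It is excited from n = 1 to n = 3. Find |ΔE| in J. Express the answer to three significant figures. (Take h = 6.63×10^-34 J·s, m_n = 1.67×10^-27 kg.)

|ΔE| = 2.18×10^-12 J

E_1 = h²/(8m_nL²) = 2.719×10^-13 J.
|ΔE| = |1² − 3²|·E_1 = 8·2.719×10^-13 J = 2.18×10^-12 J.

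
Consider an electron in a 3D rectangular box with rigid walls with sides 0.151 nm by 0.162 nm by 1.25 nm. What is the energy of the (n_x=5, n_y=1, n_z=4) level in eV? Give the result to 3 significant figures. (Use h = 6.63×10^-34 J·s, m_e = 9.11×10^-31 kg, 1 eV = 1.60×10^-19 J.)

E = 432 eV

For a 3D rectangular well E = (h²/8m_e)·Σ n_i²/L_i² = (6.63×10^-34)²/(8·9.11×10^-31) · [5²/(0.151 nm)² + 1²/(0.162 nm)² + 4²/(1.25 nm)²].
Evaluating gives E = 6.905×10^-17 J = 432 eV.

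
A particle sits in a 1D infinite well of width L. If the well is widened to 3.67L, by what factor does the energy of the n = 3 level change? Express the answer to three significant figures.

E_n ∝ 1/L², so the energy scales by 1/3.67² = 0.0742.

0.0742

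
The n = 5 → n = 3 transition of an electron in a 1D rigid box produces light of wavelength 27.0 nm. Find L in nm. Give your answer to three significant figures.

L = 0.362 nm

The photon carries ΔE = hc/λ = 6.626×10^-34·2.998×10^8/2.70×10^-8 m = 7.357×10^-18 J.
Since ΔE = (5² − 3²)E_1, E_1 = 4.598×10^-19 J, and L = h/√(8m_eE_1) = 3.62×10^-10 m = 0.362 nm.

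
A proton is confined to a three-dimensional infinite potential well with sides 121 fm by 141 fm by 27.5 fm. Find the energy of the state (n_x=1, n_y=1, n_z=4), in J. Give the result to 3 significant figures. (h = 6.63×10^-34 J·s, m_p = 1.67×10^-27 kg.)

For a 3D rectangular well E = (h²/8m_p)·Σ n_i²/L_i² = (6.63×10^-34)²/(8·1.67×10^-27) · [1²/(121 fm)² + 1²/(141 fm)² + 4²/(27.5 fm)²].
Evaluating gives E = 7.00×10^-13 J.

E = 7.00×10^-13 J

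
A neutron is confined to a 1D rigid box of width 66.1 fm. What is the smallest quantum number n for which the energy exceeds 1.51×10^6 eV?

E_1 = h²/(8m_nL²) = 7.499×10^-15 J = 4.681×10^4 eV.
Need n² > 1.51×10^6/4.681×10^4 = 32.26, i.e. n > 5.680.
The smallest integer satisfying this is n = 6.

n = 6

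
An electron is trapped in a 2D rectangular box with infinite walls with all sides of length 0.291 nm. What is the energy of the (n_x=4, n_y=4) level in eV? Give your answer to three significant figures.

E = 142 eV

For a 2D rectangular well E = (h²/8m_e)·Σ n_i²/L_i² = (6.626×10^-34)²/(8·9.109×10^-31) · [4²/(0.291 nm)² + 4²/(0.291 nm)²].
Evaluating gives E = 2.277×10^-17 J = 142 eV.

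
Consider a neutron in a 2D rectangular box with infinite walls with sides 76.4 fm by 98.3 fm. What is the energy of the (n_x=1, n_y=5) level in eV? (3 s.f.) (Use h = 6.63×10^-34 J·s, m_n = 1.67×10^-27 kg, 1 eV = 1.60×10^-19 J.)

E = 5.67×10^5 eV

For a 2D rectangular well E = (h²/8m_n)·Σ n_i²/L_i² = (6.63×10^-34)²/(8·1.67×10^-27) · [1²/(76.4 fm)² + 5²/(98.3 fm)²].
Evaluating gives E = 9.076×10^-14 J = 5.67×10^5 eV.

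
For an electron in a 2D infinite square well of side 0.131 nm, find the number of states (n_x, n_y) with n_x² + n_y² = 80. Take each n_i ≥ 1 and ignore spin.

degeneracy = 2

The level has n_x² + n_y² = 80. The ordered positive-integer solutions are (4, 8), (8, 4).
That gives 2 states.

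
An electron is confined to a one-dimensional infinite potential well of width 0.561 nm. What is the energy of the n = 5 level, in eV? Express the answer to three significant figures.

For an infinite well E_n = n²h²/(8m_eL²), so E_1 = h²/(8m_eL²) = (6.626×10^-34)²/(8·9.109×10^-31·(5.61×10^-10 m)²) = 1.914×10^-19 J.
Then E_5 = 5²·E_1 = 25·1.914×10^-19 J = 4.785×10^-18 J.
Converting, E_5 = 4.785×10^-18 J / (1.602×10^-19 J/eV) = 29.9 eV.

E_5 = 29.9 eV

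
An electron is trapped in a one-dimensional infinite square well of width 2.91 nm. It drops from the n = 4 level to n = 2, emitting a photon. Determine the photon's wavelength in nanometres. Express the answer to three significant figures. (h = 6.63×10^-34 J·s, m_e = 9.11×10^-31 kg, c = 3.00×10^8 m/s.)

E_1 = h²/(8m_eL²) = 7.123×10^-21 J, so ΔE = (4² − 2²)E_1 = 8.548×10^-20 J.
λ = hc/ΔE = (6.63×10^-34·3.00×10^8)/8.548×10^-20 = 2.33×10^-6 m = 2.33×10^3 nm.

λ = 2.33×10^3 nm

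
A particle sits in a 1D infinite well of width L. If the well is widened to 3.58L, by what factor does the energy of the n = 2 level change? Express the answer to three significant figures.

0.0780

E_n ∝ 1/L², so the energy scales by 1/3.58² = 0.0780.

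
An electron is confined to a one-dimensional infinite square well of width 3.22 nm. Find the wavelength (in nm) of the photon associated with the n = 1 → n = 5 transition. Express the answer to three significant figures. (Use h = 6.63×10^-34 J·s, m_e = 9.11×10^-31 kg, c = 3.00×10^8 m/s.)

E_1 = h²/(8m_eL²) = 5.817×10^-21 J, so ΔE = (5² − 1²)E_1 = 1.396×10^-19 J.
λ = hc/ΔE = (6.63×10^-34·3.00×10^8)/1.396×10^-19 = 1.42×10^-6 m = 1.42×10^3 nm.

λ = 1.42×10^3 nm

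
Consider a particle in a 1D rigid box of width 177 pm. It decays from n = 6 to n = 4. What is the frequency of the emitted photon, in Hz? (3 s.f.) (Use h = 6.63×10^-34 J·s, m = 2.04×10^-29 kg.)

f = 2.59×10^15 Hz

E_1 = h²/(8mL²) = 8.597×10^-20 J and ΔE = (6² − 4²)E_1 = 1.719×10^-18 J.
f = ΔE/h = 1.719×10^-18/6.63×10^-34 = 2.59×10^15 Hz.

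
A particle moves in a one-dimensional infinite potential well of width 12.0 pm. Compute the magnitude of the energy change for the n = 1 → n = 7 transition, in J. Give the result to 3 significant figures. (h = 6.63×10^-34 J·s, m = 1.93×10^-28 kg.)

E_1 = h²/(8mL²) = 1.977×10^-18 J.
|ΔE| = |1² − 7²|·E_1 = 48·1.977×10^-18 J = 9.49×10^-17 J.

|ΔE| = 9.49×10^-17 J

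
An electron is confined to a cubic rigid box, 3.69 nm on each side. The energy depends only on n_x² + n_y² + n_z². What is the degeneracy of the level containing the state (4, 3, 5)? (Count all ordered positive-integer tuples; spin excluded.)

degeneracy = 6

The level has n_x² + n_y² + n_z² = 50. The ordered positive-integer solutions are (3, 4, 5), (3, 5, 4), (4, 3, 5), (4, 5, 3), (5, 3, 4), (5, 4, 3).
That gives 6 states.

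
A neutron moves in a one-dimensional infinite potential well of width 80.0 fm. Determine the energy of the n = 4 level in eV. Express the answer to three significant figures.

For an infinite well E_n = n²h²/(8m_nL²), so E_1 = h²/(8m_nL²) = (6.626×10^-34)²/(8·1.675×10^-27·(8.00×10^-14 m)²) = 5.119×10^-15 J.
Then E_4 = 4²·E_1 = 16·5.119×10^-15 J = 8.190×10^-14 J.
Converting, E_4 = 8.190×10^-14 J / (1.602×10^-19 J/eV) = 5.11×10^5 eV.

E_4 = 5.11×10^5 eV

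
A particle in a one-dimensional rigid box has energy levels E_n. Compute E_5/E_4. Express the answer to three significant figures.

E_n ∝ n², so E_5/E_4 = 5²/4² = 25/16 = 1.56.

1.56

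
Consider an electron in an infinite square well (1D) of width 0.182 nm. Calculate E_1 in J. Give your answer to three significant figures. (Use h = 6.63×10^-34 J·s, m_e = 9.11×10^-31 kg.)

E_1 = 1.82×10^-18 J

For an infinite well E_n = n²h²/(8m_eL²), so E_1 = h²/(8m_eL²) = (6.63×10^-34)²/(8·9.11×10^-31·(1.82×10^-10 m)²) = 1.821×10^-18 J.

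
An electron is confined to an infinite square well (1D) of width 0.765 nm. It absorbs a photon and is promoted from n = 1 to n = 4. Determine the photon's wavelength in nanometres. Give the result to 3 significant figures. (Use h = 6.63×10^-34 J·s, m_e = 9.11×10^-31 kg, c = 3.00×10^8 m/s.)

E_1 = h²/(8m_eL²) = 1.031×10^-19 J, so ΔE = (4² − 1²)E_1 = 1.547×10^-18 J.
λ = hc/ΔE = (6.63×10^-34·3.00×10^8)/1.547×10^-18 = 1.29×10^-7 m = 129 nm.

λ = 129 nm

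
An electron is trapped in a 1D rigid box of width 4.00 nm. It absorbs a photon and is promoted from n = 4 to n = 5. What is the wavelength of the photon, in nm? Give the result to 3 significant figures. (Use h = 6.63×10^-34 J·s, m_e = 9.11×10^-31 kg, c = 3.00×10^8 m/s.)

E_1 = h²/(8m_eL²) = 3.770×10^-21 J, so ΔE = (5² − 4²)E_1 = 3.393×10^-20 J.
λ = hc/ΔE = (6.63×10^-34·3.00×10^8)/3.393×10^-20 = 5.86×10^-6 m = 5.86×10^3 nm.

λ = 5.86×10^3 nm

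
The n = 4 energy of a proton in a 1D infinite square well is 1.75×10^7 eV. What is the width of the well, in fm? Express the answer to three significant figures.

L = 13.7 fm

From E_n = n²h²/(8m_pL²), L = n·h/√(8m_pE_n).
E_4 = 1.75×10^7 eV = 2.803×10^-12 J, so L = 4·6.626×10^-34/√(8·1.673×10^-27·2.803×10^-12) = 1.37×10^-14 m = 13.7 fm.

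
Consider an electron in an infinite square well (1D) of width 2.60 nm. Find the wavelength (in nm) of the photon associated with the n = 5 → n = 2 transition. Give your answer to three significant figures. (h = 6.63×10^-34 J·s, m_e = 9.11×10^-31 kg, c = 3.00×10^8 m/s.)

E_1 = h²/(8m_eL²) = 8.922×10^-21 J, so ΔE = (5² − 2²)E_1 = 1.874×10^-19 J.
λ = hc/ΔE = (6.63×10^-34·3.00×10^8)/1.874×10^-19 = 1.06×10^-6 m = 1.06×10^3 nm.

λ = 1.06×10^3 nm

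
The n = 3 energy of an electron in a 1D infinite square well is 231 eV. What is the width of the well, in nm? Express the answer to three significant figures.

L = 0.121 nm

From E_n = n²h²/(8m_eL²), L = n·h/√(8m_eE_n).
E_3 = 231 eV = 3.701×10^-17 J, so L = 3·6.626×10^-34/√(8·9.109×10^-31·3.701×10^-17) = 1.21×10^-10 m = 0.121 nm.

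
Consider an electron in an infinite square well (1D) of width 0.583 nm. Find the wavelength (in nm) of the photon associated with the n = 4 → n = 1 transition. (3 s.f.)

E_1 = h²/(8m_eL²) = 1.773×10^-19 J, so ΔE = (4² − 1²)E_1 = 2.660×10^-18 J.
λ = hc/ΔE = (6.626×10^-34·2.998×10^8)/2.660×10^-18 = 7.47×10^-8 m = 74.7 nm.

λ = 74.7 nm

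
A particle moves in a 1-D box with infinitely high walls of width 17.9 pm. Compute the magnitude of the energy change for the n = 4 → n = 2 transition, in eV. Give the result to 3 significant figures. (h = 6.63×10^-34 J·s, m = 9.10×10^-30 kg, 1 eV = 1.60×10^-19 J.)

E_1 = h²/(8mL²) = 1.884×10^-17 J.
|ΔE| = |4² − 2²|·E_1 = 12·1.884×10^-17 J = 2.261×10^-16 J = 1.41×10^3 eV.

|ΔE| = 1.41×10^3 eV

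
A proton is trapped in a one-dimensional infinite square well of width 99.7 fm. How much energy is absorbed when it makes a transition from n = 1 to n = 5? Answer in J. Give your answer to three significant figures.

E_1 = h²/(8m_pL²) = 3.300×10^-15 J.
|ΔE| = |1² − 5²|·E_1 = 24·3.300×10^-15 J = 7.92×10^-14 J.

|ΔE| = 7.92×10^-14 J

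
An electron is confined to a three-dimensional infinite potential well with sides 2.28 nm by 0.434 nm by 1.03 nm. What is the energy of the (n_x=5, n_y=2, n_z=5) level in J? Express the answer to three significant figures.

For a 3D rectangular well E = (h²/8m_e)·Σ n_i²/L_i² = (6.626×10^-34)²/(8·9.109×10^-31) · [5²/(2.28 nm)² + 2²/(0.434 nm)² + 5²/(1.03 nm)²].
Evaluating gives E = 2.99×10^-18 J.

E = 2.99×10^-18 J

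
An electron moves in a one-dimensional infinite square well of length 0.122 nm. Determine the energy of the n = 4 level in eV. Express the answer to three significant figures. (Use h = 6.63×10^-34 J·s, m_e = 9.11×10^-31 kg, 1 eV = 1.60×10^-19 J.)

For an infinite well E_n = n²h²/(8m_eL²), so E_1 = h²/(8m_eL²) = (6.63×10^-34)²/(8·9.11×10^-31·(1.22×10^-10 m)²) = 4.052×10^-18 J.
Then E_4 = 4²·E_1 = 16·4.052×10^-18 J = 6.483×10^-17 J.
Converting, E_4 = 6.483×10^-17 J / (1.60×10^-19 J/eV) = 405 eV.

E_4 = 405 eV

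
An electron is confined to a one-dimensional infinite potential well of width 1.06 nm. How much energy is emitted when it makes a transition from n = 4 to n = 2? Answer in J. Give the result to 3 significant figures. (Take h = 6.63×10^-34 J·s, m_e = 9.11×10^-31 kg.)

|ΔE| = 6.44×10^-19 J

E_1 = h²/(8m_eL²) = 5.368×10^-20 J.
|ΔE| = |4² − 2²|·E_1 = 12·5.368×10^-20 J = 6.44×10^-19 J.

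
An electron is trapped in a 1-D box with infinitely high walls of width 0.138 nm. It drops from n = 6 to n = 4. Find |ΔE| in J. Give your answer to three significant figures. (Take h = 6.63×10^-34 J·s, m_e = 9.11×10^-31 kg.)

|ΔE| = 6.33×10^-17 J

E_1 = h²/(8m_eL²) = 3.167×10^-18 J.
|ΔE| = |6² − 4²|·E_1 = 20·3.167×10^-18 J = 6.33×10^-17 J.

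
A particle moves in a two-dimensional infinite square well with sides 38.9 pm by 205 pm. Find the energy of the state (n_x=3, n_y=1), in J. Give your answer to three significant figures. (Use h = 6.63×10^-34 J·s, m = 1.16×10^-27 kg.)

E = 2.83×10^-19 J

For a 2D rectangular well E = (h²/8m)·Σ n_i²/L_i² = (6.63×10^-34)²/(8·1.16×10^-27) · [3²/(38.9 pm)² + 1²/(205 pm)²].
Evaluating gives E = 2.83×10^-19 J.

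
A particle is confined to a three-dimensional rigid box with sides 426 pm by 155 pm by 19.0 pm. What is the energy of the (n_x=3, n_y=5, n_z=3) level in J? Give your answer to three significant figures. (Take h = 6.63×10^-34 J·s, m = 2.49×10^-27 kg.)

For a 3D rectangular well E = (h²/8m)·Σ n_i²/L_i² = (6.63×10^-34)²/(8·2.49×10^-27) · [3²/(426 pm)² + 5²/(155 pm)² + 3²/(19.0 pm)²].
Evaluating gives E = 5.74×10^-19 J.

E = 5.74×10^-19 J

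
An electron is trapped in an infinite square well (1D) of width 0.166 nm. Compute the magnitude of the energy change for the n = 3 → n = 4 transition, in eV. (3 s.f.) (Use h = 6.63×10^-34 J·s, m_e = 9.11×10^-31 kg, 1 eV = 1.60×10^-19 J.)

E_1 = h²/(8m_eL²) = 2.189×10^-18 J.
|ΔE| = |3² − 4²|·E_1 = 7·2.189×10^-18 J = 1.532×10^-17 J = 95.8 eV.

|ΔE| = 95.8 eV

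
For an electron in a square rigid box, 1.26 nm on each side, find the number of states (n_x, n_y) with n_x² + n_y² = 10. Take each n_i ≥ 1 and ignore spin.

degeneracy = 2

The level has n_x² + n_y² = 10. The ordered positive-integer solutions are (1, 3), (3, 1).
That gives 2 states.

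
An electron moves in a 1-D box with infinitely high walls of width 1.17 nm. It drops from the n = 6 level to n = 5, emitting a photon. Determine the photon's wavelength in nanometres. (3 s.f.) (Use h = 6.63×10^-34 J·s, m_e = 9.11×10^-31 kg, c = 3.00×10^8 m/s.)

E_1 = h²/(8m_eL²) = 4.406×10^-20 J, so ΔE = (6² − 5²)E_1 = 4.847×10^-19 J.
λ = hc/ΔE = (6.63×10^-34·3.00×10^8)/4.847×10^-19 = 4.10×10^-7 m = 410 nm.

λ = 410 nm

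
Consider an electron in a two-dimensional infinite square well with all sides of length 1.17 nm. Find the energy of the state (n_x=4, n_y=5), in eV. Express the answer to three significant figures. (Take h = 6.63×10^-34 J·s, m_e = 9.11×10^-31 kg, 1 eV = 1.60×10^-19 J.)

E = 11.3 eV

For a 2D rectangular well E = (h²/8m_e)·Σ n_i²/L_i² = (6.63×10^-34)²/(8·9.11×10^-31) · [4²/(1.17 nm)² + 5²/(1.17 nm)²].
Evaluating gives E = 1.806×10^-18 J = 11.3 eV.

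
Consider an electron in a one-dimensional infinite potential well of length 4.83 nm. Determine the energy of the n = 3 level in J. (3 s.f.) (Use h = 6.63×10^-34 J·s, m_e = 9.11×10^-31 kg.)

For an infinite well E_n = n²h²/(8m_eL²), so E_1 = h²/(8m_eL²) = (6.63×10^-34)²/(8·9.11×10^-31·(4.83×10^-9 m)²) = 2.585×10^-21 J.
Then E_3 = 3²·E_1 = 9·2.585×10^-21 J = 2.33×10^-20 J.

E_3 = 2.33×10^-20 J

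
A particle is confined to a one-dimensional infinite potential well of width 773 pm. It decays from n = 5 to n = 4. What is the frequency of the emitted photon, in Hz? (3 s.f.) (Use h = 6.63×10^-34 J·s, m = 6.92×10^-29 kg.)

E_1 = h²/(8mL²) = 1.329×10^-21 J and ΔE = (5² − 4²)E_1 = 1.196×10^-20 J.
f = ΔE/h = 1.196×10^-20/6.63×10^-34 = 1.80×10^13 Hz.

f = 1.80×10^13 Hz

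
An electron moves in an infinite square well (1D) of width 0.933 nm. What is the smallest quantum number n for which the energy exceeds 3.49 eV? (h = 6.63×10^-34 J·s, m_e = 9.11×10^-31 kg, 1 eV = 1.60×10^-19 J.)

E_1 = h²/(8m_eL²) = 6.929×10^-20 J = 0.4331 eV.
Need n² > 3.49/0.4331 = 8.058, i.e. n > 2.839.
The smallest integer satisfying this is n = 3.

n = 3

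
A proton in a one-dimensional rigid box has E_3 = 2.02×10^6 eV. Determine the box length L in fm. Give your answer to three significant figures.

From E_n = n²h²/(8m_pL²), L = n·h/√(8m_pE_n).
E_3 = 2.02×10^6 eV = 3.236×10^-13 J, so L = 3·6.626×10^-34/√(8·1.673×10^-27·3.236×10^-13) = 3.02×10^-14 m = 30.2 fm.

L = 30.2 fm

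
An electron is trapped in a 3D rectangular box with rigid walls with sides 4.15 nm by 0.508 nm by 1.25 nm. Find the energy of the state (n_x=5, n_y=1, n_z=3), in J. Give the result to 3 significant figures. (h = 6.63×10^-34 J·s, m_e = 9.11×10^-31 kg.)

For a 3D rectangular well E = (h²/8m_e)·Σ n_i²/L_i² = (6.63×10^-34)²/(8·9.11×10^-31) · [5²/(4.15 nm)² + 1²/(0.508 nm)² + 3²/(1.25 nm)²].
Evaluating gives E = 6.69×10^-19 J.

E = 6.69×10^-19 J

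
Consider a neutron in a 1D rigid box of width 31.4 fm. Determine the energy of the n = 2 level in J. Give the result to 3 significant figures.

For an infinite well E_n = n²h²/(8m_nL²), so E_1 = h²/(8m_nL²) = (6.626×10^-34)²/(8·1.675×10^-27·(3.14×10^-14 m)²) = 3.323×10^-14 J.
Then E_2 = 2²·E_1 = 4·3.323×10^-14 J = 1.33×10^-13 J.

E_2 = 1.33×10^-13 J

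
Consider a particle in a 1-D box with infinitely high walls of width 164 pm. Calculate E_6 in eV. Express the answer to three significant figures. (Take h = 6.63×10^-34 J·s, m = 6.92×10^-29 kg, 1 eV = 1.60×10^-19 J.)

For an infinite well E_n = n²h²/(8mL²), so E_1 = h²/(8mL²) = (6.63×10^-34)²/(8·6.92×10^-29·(1.64×10^-10 m)²) = 2.952×10^-20 J.
Then E_6 = 6²·E_1 = 36·2.952×10^-20 J = 1.063×10^-18 J.
Converting, E_6 = 1.063×10^-18 J / (1.60×10^-19 J/eV) = 6.64 eV.

E_6 = 6.64 eV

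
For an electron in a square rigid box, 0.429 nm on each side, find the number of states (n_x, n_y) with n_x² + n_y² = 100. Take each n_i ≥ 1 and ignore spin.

The level has n_x² + n_y² = 100. The ordered positive-integer solutions are (6, 8), (8, 6).
That gives 2 states.

degeneracy = 2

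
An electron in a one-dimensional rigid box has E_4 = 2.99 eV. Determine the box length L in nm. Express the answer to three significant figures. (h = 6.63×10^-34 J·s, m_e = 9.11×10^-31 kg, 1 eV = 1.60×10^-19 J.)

From E_n = n²h²/(8m_eL²), L = n·h/√(8m_eE_n).
E_4 = 2.99 eV = 4.784×10^-19 J, so L = 4·6.63×10^-34/√(8·9.11×10^-31·4.784×10^-19) = 1.42×10^-9 m = 1.42 nm.

L = 1.42 nm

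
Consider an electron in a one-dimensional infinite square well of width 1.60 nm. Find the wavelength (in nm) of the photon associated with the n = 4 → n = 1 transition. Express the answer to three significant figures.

λ = 563 nm

E_1 = h²/(8m_eL²) = 2.353×10^-20 J, so ΔE = (4² − 1²)E_1 = 3.530×10^-19 J.
λ = hc/ΔE = (6.626×10^-34·2.998×10^8)/3.530×10^-19 = 5.63×10^-7 m = 563 nm.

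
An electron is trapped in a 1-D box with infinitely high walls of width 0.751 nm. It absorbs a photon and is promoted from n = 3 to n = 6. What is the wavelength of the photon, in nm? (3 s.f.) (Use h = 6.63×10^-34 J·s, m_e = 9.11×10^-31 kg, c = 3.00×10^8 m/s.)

E_1 = h²/(8m_eL²) = 1.069×10^-19 J, so ΔE = (6² − 3²)E_1 = 2.886×10^-18 J.
λ = hc/ΔE = (6.63×10^-34·3.00×10^8)/2.886×10^-18 = 6.89×10^-8 m = 68.9 nm.

λ = 68.9 nm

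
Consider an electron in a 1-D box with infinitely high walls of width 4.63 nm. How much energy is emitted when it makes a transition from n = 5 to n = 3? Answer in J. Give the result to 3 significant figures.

|ΔE| = 4.50×10^-20 J

E_1 = h²/(8m_eL²) = 2.810×10^-21 J.
|ΔE| = |5² − 3²|·E_1 = 16·2.810×10^-21 J = 4.50×10^-20 J.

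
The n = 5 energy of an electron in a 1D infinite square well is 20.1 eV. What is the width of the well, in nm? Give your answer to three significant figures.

L = 0.684 nm

From E_n = n²h²/(8m_eL²), L = n·h/√(8m_eE_n).
E_5 = 20.1 eV = 3.220×10^-18 J, so L = 5·6.626×10^-34/√(8·9.109×10^-31·3.220×10^-18) = 6.84×10^-10 m = 0.684 nm.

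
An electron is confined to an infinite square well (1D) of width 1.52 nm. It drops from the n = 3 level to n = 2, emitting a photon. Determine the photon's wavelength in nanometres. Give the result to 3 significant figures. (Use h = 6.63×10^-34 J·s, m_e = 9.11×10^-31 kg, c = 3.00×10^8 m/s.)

λ = 1.52×10^3 nm

E_1 = h²/(8m_eL²) = 2.611×10^-20 J, so ΔE = (3² − 2²)E_1 = 1.306×10^-19 J.
λ = hc/ΔE = (6.63×10^-34·3.00×10^8)/1.306×10^-19 = 1.52×10^-6 m = 1.52×10^3 nm.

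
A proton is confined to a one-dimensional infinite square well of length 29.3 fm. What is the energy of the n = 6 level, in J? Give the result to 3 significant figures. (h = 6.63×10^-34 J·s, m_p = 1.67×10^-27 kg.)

For an infinite well E_n = n²h²/(8m_pL²), so E_1 = h²/(8m_pL²) = (6.63×10^-34)²/(8·1.67×10^-27·(2.93×10^-14 m)²) = 3.833×10^-14 J.
Then E_6 = 6²·E_1 = 36·3.833×10^-14 J = 1.38×10^-12 J.

E_6 = 1.38×10^-12 J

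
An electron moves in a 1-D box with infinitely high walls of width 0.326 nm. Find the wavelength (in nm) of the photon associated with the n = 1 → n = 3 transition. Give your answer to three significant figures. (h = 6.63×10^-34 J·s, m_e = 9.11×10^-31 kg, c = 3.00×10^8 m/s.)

E_1 = h²/(8m_eL²) = 5.675×10^-19 J, so ΔE = (3² − 1²)E_1 = 4.540×10^-18 J.
λ = hc/ΔE = (6.63×10^-34·3.00×10^8)/4.540×10^-18 = 4.38×10^-8 m = 43.8 nm.

λ = 43.8 nm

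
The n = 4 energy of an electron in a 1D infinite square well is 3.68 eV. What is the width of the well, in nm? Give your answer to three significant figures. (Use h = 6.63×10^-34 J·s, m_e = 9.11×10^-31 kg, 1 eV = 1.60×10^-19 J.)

From E_n = n²h²/(8m_eL²), L = n·h/√(8m_eE_n).
E_4 = 3.68 eV = 5.888×10^-19 J, so L = 4·6.63×10^-34/√(8·9.11×10^-31·5.888×10^-19) = 1.28×10^-9 m = 1.28 nm.

L = 1.28 nm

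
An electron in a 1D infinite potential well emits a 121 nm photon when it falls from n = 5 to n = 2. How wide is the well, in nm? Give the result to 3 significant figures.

The photon carries ΔE = hc/λ = 6.626×10^-34·2.998×10^8/1.21×10^-7 m = 1.642×10^-18 J.
Since ΔE = (5² − 2²)E_1, E_1 = 7.819×10^-20 J, and L = h/√(8m_eE_1) = 8.78×10^-10 m = 0.878 nm.

L = 0.878 nm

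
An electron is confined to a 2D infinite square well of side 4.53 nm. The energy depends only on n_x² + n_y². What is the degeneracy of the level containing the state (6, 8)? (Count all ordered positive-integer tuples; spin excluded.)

The level has n_x² + n_y² = 100. The ordered positive-integer solutions are (6, 8), (8, 6).
That gives 2 states.

degeneracy = 2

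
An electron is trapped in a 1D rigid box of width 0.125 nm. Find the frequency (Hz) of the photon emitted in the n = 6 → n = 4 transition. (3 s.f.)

E_1 = h²/(8m_eL²) = 3.856×10^-18 J and ΔE = (6² − 4²)E_1 = 7.712×10^-17 J.
f = ΔE/h = 7.712×10^-17/6.626×10^-34 = 1.16×10^17 Hz.

f = 1.16×10^17 Hz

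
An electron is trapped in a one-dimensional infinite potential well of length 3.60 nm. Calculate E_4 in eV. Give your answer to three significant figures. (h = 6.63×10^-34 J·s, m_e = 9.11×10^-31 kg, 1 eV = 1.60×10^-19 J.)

E_4 = 0.465 eV

For an infinite well E_n = n²h²/(8m_eL²), so E_1 = h²/(8m_eL²) = (6.63×10^-34)²/(8·9.11×10^-31·(3.60×10^-9 m)²) = 4.654×10^-21 J.
Then E_4 = 4²·E_1 = 16·4.654×10^-21 J = 7.446×10^-20 J.
Converting, E_4 = 7.446×10^-20 J / (1.60×10^-19 J/eV) = 0.465 eV.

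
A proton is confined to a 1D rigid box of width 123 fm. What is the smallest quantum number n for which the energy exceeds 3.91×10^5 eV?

n = 6

E_1 = h²/(8m_pL²) = 2.168×10^-15 J = 1.353×10^4 eV.
Need n² > 3.91×10^5/1.353×10^4 = 28.90, i.e. n > 5.376.
The smallest integer satisfying this is n = 6.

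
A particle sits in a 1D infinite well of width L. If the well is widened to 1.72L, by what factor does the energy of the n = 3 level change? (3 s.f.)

E_n ∝ 1/L², so the energy scales by 1/1.72² = 0.338.

0.338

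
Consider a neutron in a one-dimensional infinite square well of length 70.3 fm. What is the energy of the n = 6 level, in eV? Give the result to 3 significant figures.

E_6 = 1.49×10^6 eV

For an infinite well E_n = n²h²/(8m_nL²), so E_1 = h²/(8m_nL²) = (6.626×10^-34)²/(8·1.675×10^-27·(7.03×10^-14 m)²) = 6.630×10^-15 J.
Then E_6 = 6²·E_1 = 36·6.630×10^-15 J = 2.387×10^-13 J.
Converting, E_6 = 2.387×10^-13 J / (1.602×10^-19 J/eV) = 1.49×10^6 eV.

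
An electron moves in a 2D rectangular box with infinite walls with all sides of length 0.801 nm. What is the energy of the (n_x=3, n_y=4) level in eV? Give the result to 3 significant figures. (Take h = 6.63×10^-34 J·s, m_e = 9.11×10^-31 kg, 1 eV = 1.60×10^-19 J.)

E = 14.7 eV

For a 2D rectangular well E = (h²/8m_e)·Σ n_i²/L_i² = (6.63×10^-34)²/(8·9.11×10^-31) · [3²/(0.801 nm)² + 4²/(0.801 nm)²].
Evaluating gives E = 2.350×10^-18 J = 14.7 eV.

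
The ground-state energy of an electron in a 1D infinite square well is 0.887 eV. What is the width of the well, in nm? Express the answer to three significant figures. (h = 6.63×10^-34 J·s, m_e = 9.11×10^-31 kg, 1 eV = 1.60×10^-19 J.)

L = 0.652 nm

From E_n = n²h²/(8m_eL²), L = n·h/√(8m_eE_n).
E_1 = 0.887 eV = 1.419×10^-19 J, so L = 1·6.63×10^-34/√(8·9.11×10^-31·1.419×10^-19) = 6.52×10^-10 m = 0.652 nm.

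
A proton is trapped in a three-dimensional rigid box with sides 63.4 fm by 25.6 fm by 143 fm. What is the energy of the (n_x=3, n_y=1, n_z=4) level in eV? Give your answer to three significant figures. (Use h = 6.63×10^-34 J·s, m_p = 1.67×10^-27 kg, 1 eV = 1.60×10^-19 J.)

For a 3D rectangular well E = (h²/8m_p)·Σ n_i²/L_i² = (6.63×10^-34)²/(8·1.67×10^-27) · [3²/(63.4 fm)² + 1²/(25.6 fm)² + 4²/(143 fm)²].
Evaluating gives E = 1.496×10^-13 J = 9.35×10^5 eV.

E = 9.35×10^5 eV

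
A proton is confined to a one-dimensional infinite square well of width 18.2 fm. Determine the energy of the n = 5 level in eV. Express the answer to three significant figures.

E_5 = 1.55×10^7 eV

For an infinite well E_n = n²h²/(8m_pL²), so E_1 = h²/(8m_pL²) = (6.626×10^-34)²/(8·1.673×10^-27·(1.82×10^-14 m)²) = 9.903×10^-14 J.
Then E_5 = 5²·E_1 = 25·9.903×10^-14 J = 2.476×10^-12 J.
Converting, E_5 = 2.476×10^-12 J / (1.602×10^-19 J/eV) = 1.55×10^7 eV.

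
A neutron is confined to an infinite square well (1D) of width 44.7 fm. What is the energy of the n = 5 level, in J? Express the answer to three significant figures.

For an infinite well E_n = n²h²/(8m_nL²), so E_1 = h²/(8m_nL²) = (6.626×10^-34)²/(8·1.675×10^-27·(4.47×10^-14 m)²) = 1.640×10^-14 J.
Then E_5 = 5²·E_1 = 25·1.640×10^-14 J = 4.10×10^-13 J.

E_5 = 4.10×10^-13 J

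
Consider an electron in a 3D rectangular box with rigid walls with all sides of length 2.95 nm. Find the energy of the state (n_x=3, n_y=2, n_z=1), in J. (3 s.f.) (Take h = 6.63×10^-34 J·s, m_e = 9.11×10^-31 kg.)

For a 3D rectangular well E = (h²/8m_e)·Σ n_i²/L_i² = (6.63×10^-34)²/(8·9.11×10^-31) · [3²/(2.95 nm)² + 2²/(2.95 nm)² + 1²/(2.95 nm)²].
Evaluating gives E = 9.70×10^-20 J.

E = 9.70×10^-20 J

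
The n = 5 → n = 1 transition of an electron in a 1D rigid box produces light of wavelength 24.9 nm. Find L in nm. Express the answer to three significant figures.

L = 0.426 nm

The photon carries ΔE = hc/λ = 6.626×10^-34·2.998×10^8/2.49×10^-8 m = 7.978×10^-18 J.
Since ΔE = (5² − 1²)E_1, E_1 = 3.324×10^-19 J, and L = h/√(8m_eE_1) = 4.26×10^-10 m = 0.426 nm.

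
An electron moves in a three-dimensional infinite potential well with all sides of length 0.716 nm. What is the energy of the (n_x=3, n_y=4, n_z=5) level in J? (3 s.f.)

E = 5.88×10^-18 J

For a 3D rectangular well E = (h²/8m_e)·Σ n_i²/L_i² = (6.626×10^-34)²/(8·9.109×10^-31) · [3²/(0.716 nm)² + 4²/(0.716 nm)² + 5²/(0.716 nm)²].
Evaluating gives E = 5.88×10^-18 J.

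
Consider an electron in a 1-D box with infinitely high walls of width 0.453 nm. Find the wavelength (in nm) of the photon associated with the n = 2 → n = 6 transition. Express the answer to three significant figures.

λ = 21.1 nm

E_1 = h²/(8m_eL²) = 2.936×10^-19 J, so ΔE = (6² − 2²)E_1 = 9.395×10^-18 J.
λ = hc/ΔE = (6.626×10^-34·2.998×10^8)/9.395×10^-18 = 2.11×10^-8 m = 21.1 nm.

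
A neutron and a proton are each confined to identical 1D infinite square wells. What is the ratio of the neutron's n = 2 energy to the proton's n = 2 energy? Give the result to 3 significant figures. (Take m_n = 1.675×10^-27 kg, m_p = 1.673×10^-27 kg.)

E_n ∝ 1/m at fixed n and L, so the ratio is m_p/m_n = 1.673×10^-27/1.675×10^-27 = 0.999.

0.999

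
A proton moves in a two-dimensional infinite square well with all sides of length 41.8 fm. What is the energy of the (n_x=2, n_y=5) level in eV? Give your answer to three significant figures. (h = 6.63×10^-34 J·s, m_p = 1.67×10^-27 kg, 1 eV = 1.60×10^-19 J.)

E = 3.41×10^6 eV

For a 2D rectangular well E = (h²/8m_p)·Σ n_i²/L_i² = (6.63×10^-34)²/(8·1.67×10^-27) · [2²/(41.8 fm)² + 5²/(41.8 fm)²].
Evaluating gives E = 5.461×10^-13 J = 3.41×10^6 eV.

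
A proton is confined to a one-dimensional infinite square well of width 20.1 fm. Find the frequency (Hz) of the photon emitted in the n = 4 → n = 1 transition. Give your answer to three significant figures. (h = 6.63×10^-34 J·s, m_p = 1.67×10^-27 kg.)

f = 1.84×10^21 Hz

E_1 = h²/(8m_pL²) = 8.144×10^-14 J and ΔE = (4² − 1²)E_1 = 1.222×10^-12 J.
f = ΔE/h = 1.222×10^-12/6.63×10^-34 = 1.84×10^21 Hz.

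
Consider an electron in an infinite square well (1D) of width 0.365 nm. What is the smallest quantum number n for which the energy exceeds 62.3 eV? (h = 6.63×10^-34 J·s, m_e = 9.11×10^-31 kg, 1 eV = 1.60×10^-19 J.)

E_1 = h²/(8m_eL²) = 4.527×10^-19 J = 2.829 eV.
Need n² > 62.3/2.829 = 22.02, i.e. n > 4.693.
The smallest integer satisfying this is n = 5.

n = 5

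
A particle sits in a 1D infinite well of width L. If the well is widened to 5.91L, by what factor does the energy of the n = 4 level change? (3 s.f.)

0.0286

E_n ∝ 1/L², so the energy scales by 1/5.91² = 0.0286.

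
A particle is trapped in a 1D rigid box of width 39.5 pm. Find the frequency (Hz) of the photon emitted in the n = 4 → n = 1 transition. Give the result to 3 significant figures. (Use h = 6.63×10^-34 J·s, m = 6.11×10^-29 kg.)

E_1 = h²/(8mL²) = 5.764×10^-19 J and ΔE = (4² − 1²)E_1 = 8.646×10^-18 J.
f = ΔE/h = 8.646×10^-18/6.63×10^-34 = 1.30×10^16 Hz.

f = 1.30×10^16 Hz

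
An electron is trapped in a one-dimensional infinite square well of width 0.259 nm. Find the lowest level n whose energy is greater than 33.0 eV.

E_1 = h²/(8m_eL²) = 8.981×10^-19 J = 5.606 eV.
Need n² > 33.0/5.606 = 5.887, i.e. n > 2.426.
The smallest integer satisfying this is n = 3.

n = 3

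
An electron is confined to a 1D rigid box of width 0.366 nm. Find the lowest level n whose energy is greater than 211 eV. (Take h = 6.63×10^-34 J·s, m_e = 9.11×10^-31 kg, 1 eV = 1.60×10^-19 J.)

n = 9

E_1 = h²/(8m_eL²) = 4.503×10^-19 J = 2.814 eV.
Need n² > 211/2.814 = 74.98, i.e. n > 8.659.
The smallest integer satisfying this is n = 9.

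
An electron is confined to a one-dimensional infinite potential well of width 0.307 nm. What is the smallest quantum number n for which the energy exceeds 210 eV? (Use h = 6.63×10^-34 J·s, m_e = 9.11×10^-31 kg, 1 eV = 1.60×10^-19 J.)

E_1 = h²/(8m_eL²) = 6.399×10^-19 J = 3.999 eV.
Need n² > 210/3.999 = 52.51, i.e. n > 7.246.
The smallest integer satisfying this is n = 8.

n = 8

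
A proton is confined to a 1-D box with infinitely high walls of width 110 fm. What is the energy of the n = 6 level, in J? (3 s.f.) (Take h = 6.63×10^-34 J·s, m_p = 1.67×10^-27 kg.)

E_6 = 9.79×10^-14 J

For an infinite well E_n = n²h²/(8m_pL²), so E_1 = h²/(8m_pL²) = (6.63×10^-34)²/(8·1.67×10^-27·(1.10×10^-13 m)²) = 2.719×10^-15 J.
Then E_6 = 6²·E_1 = 36·2.719×10^-15 J = 9.79×10^-14 J.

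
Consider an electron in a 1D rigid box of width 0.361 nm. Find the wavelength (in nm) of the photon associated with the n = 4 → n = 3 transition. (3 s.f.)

E_1 = h²/(8m_eL²) = 4.623×10^-19 J, so ΔE = (4² − 3²)E_1 = 3.236×10^-18 J.
λ = hc/ΔE = (6.626×10^-34·2.998×10^8)/3.236×10^-18 = 6.14×10^-8 m = 61.4 nm.

λ = 61.4 nm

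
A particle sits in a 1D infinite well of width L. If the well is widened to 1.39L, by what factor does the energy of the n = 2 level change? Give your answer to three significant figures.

0.518

E_n ∝ 1/L², so the energy scales by 1/1.39² = 0.518.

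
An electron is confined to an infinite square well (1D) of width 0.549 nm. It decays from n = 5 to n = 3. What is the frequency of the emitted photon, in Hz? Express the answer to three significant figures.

E_1 = h²/(8m_eL²) = 1.999×10^-19 J and ΔE = (5² − 3²)E_1 = 3.198×10^-18 J.
f = ΔE/h = 3.198×10^-18/6.626×10^-34 = 4.83×10^15 Hz.

f = 4.83×10^15 Hz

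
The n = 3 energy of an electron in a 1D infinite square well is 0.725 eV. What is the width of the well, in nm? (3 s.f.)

From E_n = n²h²/(8m_eL²), L = n·h/√(8m_eE_n).
E_3 = 0.725 eV = 1.161×10^-19 J, so L = 3·6.626×10^-34/√(8·9.109×10^-31·1.161×10^-19) = 2.16×10^-9 m = 2.16 nm.

L = 2.16 nm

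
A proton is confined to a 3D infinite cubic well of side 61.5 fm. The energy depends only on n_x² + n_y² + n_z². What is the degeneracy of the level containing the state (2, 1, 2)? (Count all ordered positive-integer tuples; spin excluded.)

The level has n_x² + n_y² + n_z² = 9. The ordered positive-integer solutions are (1, 2, 2), (2, 1, 2), (2, 2, 1).
That gives 3 states.

degeneracy = 3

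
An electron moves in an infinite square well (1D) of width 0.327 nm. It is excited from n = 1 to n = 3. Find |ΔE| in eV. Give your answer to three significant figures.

|ΔE| = 28.1 eV

E_1 = h²/(8m_eL²) = 5.634×10^-19 J.
|ΔE| = |1² − 3²|·E_1 = 8·5.634×10^-19 J = 4.507×10^-18 J = 28.1 eV.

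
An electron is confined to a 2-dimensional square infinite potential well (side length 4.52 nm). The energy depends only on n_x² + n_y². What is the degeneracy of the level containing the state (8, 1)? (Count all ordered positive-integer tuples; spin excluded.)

degeneracy = 4

The level has n_x² + n_y² = 65. The ordered positive-integer solutions are (1, 8), (4, 7), (7, 4), (8, 1).
That gives 4 states.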